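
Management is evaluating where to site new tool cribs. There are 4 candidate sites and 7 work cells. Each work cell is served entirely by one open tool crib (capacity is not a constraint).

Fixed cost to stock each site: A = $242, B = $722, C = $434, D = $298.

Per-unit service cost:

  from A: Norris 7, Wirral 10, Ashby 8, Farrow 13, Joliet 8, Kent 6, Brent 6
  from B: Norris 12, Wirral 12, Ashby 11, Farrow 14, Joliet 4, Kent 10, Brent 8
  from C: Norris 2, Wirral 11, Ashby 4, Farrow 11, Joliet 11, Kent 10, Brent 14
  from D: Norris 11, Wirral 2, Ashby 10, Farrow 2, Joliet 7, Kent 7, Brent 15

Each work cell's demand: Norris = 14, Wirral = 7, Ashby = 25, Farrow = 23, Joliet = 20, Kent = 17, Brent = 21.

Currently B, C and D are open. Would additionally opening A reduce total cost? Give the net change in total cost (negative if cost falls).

No — net change +183 (cost rises by 183).

Current service cost with {B, C, D}: 555.
Adding A: each work cell re-picks its cheapest; new service cost 496, saving 59.
Extra fixed cost: 242. Net change = 242 − 59 = 183.
(Totals: 2009 → 2192.)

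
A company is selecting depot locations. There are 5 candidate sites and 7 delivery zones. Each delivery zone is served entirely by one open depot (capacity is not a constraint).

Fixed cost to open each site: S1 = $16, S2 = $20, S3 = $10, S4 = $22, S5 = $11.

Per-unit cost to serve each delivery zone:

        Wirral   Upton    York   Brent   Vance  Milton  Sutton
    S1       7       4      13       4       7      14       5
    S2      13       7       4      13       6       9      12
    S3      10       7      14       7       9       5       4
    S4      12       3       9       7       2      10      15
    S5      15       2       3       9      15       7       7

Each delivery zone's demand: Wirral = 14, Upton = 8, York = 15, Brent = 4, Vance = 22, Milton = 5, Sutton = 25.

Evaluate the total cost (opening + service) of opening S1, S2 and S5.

Total cost: 514

Each delivery zone is assigned to its cheapest site among the open ones.
{S1, S2, S5}: Wirral→S1 7·14=98, Upton→S5 2·8=16, York→S5 3·15=45, Brent→S1 4·4=16, Vance→S2 6·22=132, Milton→S5 7·5=35, Sutton→S1 5·25=125. Service 467; fixed 47; total 514.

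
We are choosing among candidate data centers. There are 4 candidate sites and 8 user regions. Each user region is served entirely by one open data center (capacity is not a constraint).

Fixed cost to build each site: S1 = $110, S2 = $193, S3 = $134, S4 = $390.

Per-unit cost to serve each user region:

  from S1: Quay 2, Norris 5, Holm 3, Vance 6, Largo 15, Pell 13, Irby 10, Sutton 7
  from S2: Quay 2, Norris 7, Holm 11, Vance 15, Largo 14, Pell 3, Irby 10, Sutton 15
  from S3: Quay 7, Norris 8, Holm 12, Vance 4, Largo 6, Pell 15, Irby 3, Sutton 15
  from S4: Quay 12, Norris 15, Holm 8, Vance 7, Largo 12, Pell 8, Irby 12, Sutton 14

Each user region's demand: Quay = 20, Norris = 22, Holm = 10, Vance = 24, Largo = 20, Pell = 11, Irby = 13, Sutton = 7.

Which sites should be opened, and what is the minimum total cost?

For any fixed open set, each user region goes to its cheapest open site; total = fixed + service.
{S1, S3}: Quay→S1 2·20=40, Norris→S1 5·22=110, Holm→S1 3·10=30, Vance→S3 4·24=96, Largo→S3 6·20=120, Pell→S1 13·11=143, Irby→S3 3·13=39, Sutton→S1 7·7=49. Service 627; fixed 244; total 871.
{S1, S2, S3}: Quay→S1 2·20=40, Norris→S1 5·22=110, Holm→S1 3·10=30, Vance→S3 4·24=96, Largo→S3 6·20=120, Pell→S2 3·11=33, Irby→S3 3·13=39, Sutton→S1 7·7=49. Service 517; fixed 437; total 954.
{S2, S3}: service 697 + fixed 327 = 1024
{S1, S2, S3, S4}: service 517 + fixed 827 = 1344
No other subset beats 871.

Open S1 and S3; minimum total cost 871.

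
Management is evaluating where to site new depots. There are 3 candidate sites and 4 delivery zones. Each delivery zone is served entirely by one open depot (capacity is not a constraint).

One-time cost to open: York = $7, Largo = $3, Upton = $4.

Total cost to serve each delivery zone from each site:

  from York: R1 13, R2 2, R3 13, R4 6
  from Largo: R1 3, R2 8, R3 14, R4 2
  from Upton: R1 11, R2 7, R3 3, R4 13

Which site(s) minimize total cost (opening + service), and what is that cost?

Open Largo and Upton; minimum total cost 22.

For any fixed open set, each delivery zone goes to its cheapest open site; total = fixed + service.
{Largo, Upton}: R1→Largo 3, R2→Upton 7, R3→Upton 3, R4→Largo 2. Service 15; fixed 7; total 22.
{York, Largo, Upton}: R1→Largo 3, R2→York 2, R3→Upton 3, R4→Largo 2. Service 10; fixed 14; total 24.
{York, Largo}: service 20 + fixed 10 = 30
{Largo}: service 27 + fixed 3 = 30
No other subset beats 22.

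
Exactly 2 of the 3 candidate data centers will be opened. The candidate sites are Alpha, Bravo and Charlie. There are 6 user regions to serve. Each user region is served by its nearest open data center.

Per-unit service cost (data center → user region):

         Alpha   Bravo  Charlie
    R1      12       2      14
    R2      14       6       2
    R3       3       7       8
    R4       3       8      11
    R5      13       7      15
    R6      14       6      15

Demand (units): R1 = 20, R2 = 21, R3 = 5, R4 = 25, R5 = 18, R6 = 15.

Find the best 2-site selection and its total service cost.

Choose Alpha and Bravo; total service cost 472.

With exactly 2 open, each user region uses its cheapest among the chosen.
{Alpha, Bravo}: R1→Bravo 2·20=40, R2→Bravo 6·21=126, R3→Alpha 3·5=15, R4→Alpha 3·25=75, R5→Bravo 7·18=126, R6→Bravo 6·15=90. Service cost 472.
{Bravo, Charlie}: service cost 533
{Alpha, Charlie}: service cost 816
Among all 3 size-2 choices, {Alpha, Bravo} is lowest.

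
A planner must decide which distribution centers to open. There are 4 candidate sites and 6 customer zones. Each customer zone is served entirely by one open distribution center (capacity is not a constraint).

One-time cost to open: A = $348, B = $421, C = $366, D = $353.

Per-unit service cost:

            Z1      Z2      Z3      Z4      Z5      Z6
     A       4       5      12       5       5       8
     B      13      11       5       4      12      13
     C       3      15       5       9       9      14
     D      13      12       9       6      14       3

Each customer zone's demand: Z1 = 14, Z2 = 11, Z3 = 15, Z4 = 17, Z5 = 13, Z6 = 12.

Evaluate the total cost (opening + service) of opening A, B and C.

Each customer zone is assigned to its cheapest site among the open ones.
{A, B, C}: Z1→C 3·14=42, Z2→A 5·11=55, Z3→B 5·15=75, Z4→B 4·17=68, Z5→A 5·13=65, Z6→A 8·12=96. Service 401; fixed 1135; total 1536.

Total cost: 1536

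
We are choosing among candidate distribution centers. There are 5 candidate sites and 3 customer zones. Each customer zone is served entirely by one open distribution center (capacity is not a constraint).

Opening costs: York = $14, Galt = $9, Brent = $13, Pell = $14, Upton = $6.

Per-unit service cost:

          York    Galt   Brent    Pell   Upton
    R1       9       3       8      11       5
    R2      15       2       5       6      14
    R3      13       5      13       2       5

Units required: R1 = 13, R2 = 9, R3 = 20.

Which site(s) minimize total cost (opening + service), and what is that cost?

Open Galt and Pell; minimum total cost 120.

For any fixed open set, each customer zone goes to its cheapest open site; total = fixed + service.
{Galt, Pell}: R1→Galt 3·13=39, R2→Galt 2·9=18, R3→Pell 2·20=40. Service 97; fixed 23; total 120.
{Galt, Pell, Upton}: service 97 + fixed 29 = 126
{Galt, Brent, Pell}: service 97 + fixed 36 = 133
{York, Galt, Brent, Pell, Upton}: service 97 + fixed 56 = 153
No other subset beats 120.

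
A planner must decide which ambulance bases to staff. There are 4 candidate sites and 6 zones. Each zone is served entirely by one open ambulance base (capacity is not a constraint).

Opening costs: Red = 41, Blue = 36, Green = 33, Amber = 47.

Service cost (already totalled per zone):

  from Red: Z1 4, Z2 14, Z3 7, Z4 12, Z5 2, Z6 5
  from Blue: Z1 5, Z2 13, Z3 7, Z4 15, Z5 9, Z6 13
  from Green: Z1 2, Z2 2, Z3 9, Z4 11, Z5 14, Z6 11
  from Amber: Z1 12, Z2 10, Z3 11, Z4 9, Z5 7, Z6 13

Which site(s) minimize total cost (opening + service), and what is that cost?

For any fixed open set, each zone goes to its cheapest open site; total = fixed + service.
{Green}: Z1→Green 2, Z2→Green 2, Z3→Green 9, Z4→Green 11, Z5→Green 14, Z6→Green 11. Service 49; fixed 33; total 82.
{Red}: service 44 + fixed 41 = 85
{Blue}: service 62 + fixed 36 = 98
{Red, Blue, Green, Amber}: service 27 + fixed 157 = 184
No other subset beats 82.

Open Green only; minimum total cost 82.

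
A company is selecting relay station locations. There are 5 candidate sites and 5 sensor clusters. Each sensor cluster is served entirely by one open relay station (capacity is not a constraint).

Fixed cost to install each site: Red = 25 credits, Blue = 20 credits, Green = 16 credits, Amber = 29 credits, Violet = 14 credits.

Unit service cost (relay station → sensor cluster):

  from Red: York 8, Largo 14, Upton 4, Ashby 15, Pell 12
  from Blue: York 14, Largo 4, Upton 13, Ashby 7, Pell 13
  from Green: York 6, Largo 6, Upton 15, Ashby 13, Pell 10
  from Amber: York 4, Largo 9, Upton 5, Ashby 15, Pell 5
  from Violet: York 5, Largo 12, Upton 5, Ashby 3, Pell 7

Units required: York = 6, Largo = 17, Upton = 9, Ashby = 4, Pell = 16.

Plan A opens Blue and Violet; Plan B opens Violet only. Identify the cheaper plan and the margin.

Plan A is cheaper by 116.

Plan A: {Blue, Violet}: York→Violet 5·6=30, Largo→Blue 4·17=68, Upton→Violet 5·9=45, Ashby→Violet 3·4=12, Pell→Violet 7·16=112. Service 267; fixed 34; total 301.
Plan B: {Violet}: York→Violet 5·6=30, Largo→Violet 12·17=204, Upton→Violet 5·9=45, Ashby→Violet 3·4=12, Pell→Violet 7·16=112. Service 403; fixed 14; total 417.
Difference: |301 − 417| = 116.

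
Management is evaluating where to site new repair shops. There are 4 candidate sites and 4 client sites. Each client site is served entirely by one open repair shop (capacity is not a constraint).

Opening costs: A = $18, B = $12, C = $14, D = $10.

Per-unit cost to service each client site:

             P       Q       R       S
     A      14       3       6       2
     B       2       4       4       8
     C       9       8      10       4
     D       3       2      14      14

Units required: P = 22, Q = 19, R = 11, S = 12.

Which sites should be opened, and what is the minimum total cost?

For any fixed open set, each client site goes to its cheapest open site; total = fixed + service.
{A, B, D}: P→B 2·22=44, Q→D 2·19=38, R→B 4·11=44, S→A 2·12=24. Service 150; fixed 40; total 190.
{A, B}: P→B 2·22=44, Q→A 3·19=57, R→B 4·11=44, S→A 2·12=24. Service 169; fixed 30; total 199.
{A, B, C, D}: service 150 + fixed 54 = 204
{D}: P→D 3·22=66, Q→D 2·19=38, R→D 14·11=154, S→D 14·12=168. Service 426; fixed 10; total 436.
No other subset beats 190.

Open A, B and D; minimum total cost 190.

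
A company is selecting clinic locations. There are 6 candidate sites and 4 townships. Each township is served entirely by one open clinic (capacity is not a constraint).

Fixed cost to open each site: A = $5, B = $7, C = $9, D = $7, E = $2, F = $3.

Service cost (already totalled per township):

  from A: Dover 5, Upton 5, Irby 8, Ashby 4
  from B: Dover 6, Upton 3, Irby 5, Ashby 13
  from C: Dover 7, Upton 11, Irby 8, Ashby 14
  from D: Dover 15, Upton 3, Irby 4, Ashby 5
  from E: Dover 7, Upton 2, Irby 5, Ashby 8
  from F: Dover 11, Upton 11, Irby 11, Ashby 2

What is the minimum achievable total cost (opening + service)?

Minimum total cost: 21

For any fixed open set, each township goes to its cheapest open site; total = fixed + service.
{E, F}: Dover→E 7, Upton→E 2, Irby→E 5, Ashby→F 2. Service 16; fixed 5; total 21.
{A, E}: service 16 + fixed 7 = 23
{A, E, F}: service 14 + fixed 10 = 24
{A, B, C, D, E, F}: service 13 + fixed 33 = 46
No other subset beats 21.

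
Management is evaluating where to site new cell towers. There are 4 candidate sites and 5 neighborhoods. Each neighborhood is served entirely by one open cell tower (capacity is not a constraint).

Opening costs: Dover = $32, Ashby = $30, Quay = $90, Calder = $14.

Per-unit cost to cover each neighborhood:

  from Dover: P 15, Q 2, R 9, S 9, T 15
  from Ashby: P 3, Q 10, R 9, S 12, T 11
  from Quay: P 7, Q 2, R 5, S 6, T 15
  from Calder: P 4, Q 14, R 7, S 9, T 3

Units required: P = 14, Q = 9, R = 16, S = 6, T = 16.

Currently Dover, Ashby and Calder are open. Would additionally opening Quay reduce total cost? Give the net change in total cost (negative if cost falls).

No — net change +40 (cost rises by 40).

Current service cost with {Dover, Ashby, Calder}: 274.
Adding Quay: each neighborhood re-picks its cheapest; new service cost 224, saving 50.
Extra fixed cost: 90. Net change = 90 − 50 = 40.
(Totals: 350 → 390.)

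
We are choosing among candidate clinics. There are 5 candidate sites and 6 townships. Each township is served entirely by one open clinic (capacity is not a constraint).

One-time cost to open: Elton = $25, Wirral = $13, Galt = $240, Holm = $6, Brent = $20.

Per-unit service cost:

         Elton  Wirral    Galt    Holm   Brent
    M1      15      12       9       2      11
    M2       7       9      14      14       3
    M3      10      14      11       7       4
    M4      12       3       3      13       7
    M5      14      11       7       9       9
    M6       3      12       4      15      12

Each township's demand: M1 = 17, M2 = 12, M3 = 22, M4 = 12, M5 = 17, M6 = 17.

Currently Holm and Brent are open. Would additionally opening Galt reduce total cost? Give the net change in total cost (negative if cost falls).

No — net change +22 (cost rises by 22).

Current service cost with {Holm, Brent}: 599.
Adding Galt: each township re-picks its cheapest; new service cost 381, saving 218.
Extra fixed cost: 240. Net change = 240 − 218 = 22.
(Totals: 625 → 647.)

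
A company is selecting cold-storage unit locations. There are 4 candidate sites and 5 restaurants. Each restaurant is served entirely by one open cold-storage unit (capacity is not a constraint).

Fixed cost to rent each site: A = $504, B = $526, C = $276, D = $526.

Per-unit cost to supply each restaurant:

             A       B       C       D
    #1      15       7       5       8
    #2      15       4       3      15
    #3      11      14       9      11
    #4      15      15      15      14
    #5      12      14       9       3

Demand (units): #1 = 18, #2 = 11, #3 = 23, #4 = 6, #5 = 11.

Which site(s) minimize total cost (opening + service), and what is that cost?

Open C only; minimum total cost 795.

For any fixed open set, each restaurant goes to its cheapest open site; total = fixed + service.
{C}: #1→C 5·18=90, #2→C 3·11=33, #3→C 9·23=207, #4→C 15·6=90, #5→C 9·11=99. Service 519; fixed 276; total 795.
{D}: service 679 + fixed 526 = 1205
{C, D}: #1→C 5·18=90, #2→C 3·11=33, #3→C 9·23=207, #4→D 14·6=84, #5→D 3·11=33. Service 447; fixed 802; total 1249.
{A, B, C, D}: service 447 + fixed 1832 = 2279
No other subset beats 795.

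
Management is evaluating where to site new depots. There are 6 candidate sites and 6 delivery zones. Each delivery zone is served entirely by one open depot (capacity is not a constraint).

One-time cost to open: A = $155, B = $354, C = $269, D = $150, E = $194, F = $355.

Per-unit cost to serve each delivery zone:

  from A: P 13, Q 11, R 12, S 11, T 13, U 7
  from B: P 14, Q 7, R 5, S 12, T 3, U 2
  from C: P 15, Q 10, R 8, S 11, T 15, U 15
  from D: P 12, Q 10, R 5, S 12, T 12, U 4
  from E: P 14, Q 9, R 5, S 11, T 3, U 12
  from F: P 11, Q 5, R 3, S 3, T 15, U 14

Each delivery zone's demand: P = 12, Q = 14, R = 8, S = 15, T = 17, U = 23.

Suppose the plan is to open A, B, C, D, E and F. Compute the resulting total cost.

Each delivery zone is assigned to its cheapest site among the open ones.
{A, B, C, D, E, F}: P→F 11·12=132, Q→F 5·14=70, R→F 3·8=24, S→F 3·15=45, T→B 3·17=51, U→B 2·23=46. Service 368; fixed 1477; total 1845.

Total cost: 1845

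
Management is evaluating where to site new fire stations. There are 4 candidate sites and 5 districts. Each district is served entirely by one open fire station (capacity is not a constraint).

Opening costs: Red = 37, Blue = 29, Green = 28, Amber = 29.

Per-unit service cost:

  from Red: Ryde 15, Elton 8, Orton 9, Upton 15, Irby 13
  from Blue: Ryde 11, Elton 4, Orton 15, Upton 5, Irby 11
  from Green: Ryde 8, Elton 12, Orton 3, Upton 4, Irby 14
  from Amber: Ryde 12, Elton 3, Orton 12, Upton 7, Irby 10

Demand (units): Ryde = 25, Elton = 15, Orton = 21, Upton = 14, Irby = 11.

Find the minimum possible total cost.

Minimum total cost: 531

For any fixed open set, each district goes to its cheapest open site; total = fixed + service.
{Green, Amber}: Ryde→Green 8·25=200, Elton→Amber 3·15=45, Orton→Green 3·21=63, Upton→Green 4·14=56, Irby→Amber 10·11=110. Service 474; fixed 57; total 531.
{Blue, Green}: service 500 + fixed 57 = 557
{Blue, Green, Amber}: Ryde→Green 8·25=200, Elton→Amber 3·15=45, Orton→Green 3·21=63, Upton→Green 4·14=56, Irby→Amber 10·11=110. Service 474; fixed 86; total 560.
{Red, Blue, Green, Amber}: Ryde→Green 8·25=200, Elton→Amber 3·15=45, Orton→Green 3·21=63, Upton→Green 4·14=56, Irby→Amber 10·11=110. Service 474; fixed 123; total 597.
No other subset beats 531.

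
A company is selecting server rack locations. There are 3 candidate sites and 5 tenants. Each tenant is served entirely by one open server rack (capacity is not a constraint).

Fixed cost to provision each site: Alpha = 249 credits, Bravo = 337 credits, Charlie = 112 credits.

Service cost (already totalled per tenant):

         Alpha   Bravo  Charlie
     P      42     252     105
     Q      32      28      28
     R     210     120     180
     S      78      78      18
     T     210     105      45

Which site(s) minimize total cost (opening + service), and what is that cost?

Open Charlie only; minimum total cost 488.

For any fixed open set, each tenant goes to its cheapest open site; total = fixed + service.
{Charlie}: P→Charlie 105, Q→Charlie 28, R→Charlie 180, S→Charlie 18, T→Charlie 45. Service 376; fixed 112; total 488.
{Alpha, Charlie}: service 313 + fixed 361 = 674
{Bravo, Charlie}: service 316 + fixed 449 = 765
{Alpha, Bravo, Charlie}: P→Alpha 42, Q→Bravo 28, R→Bravo 120, S→Charlie 18, T→Charlie 45. Service 253; fixed 698; total 951.
No other subset beats 488.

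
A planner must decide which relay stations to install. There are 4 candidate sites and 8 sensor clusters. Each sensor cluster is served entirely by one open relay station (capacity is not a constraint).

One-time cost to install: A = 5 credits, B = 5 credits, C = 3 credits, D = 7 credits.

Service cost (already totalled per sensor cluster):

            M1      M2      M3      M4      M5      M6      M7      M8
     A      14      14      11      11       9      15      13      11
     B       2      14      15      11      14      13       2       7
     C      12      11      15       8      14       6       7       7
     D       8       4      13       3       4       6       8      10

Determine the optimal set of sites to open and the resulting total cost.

Open B and D; minimum total cost 53.

For any fixed open set, each sensor cluster goes to its cheapest open site; total = fixed + service.
{B, D}: M1→B 2, M2→D 4, M3→D 13, M4→D 3, M5→D 4, M6→D 6, M7→B 2, M8→B 7. Service 41; fixed 12; total 53.
{A, B, D}: M1→B 2, M2→D 4, M3→A 11, M4→D 3, M5→D 4, M6→D 6, M7→B 2, M8→B 7. Service 39; fixed 17; total 56.
{B, C, D}: service 41 + fixed 15 = 56
{A, B, C, D}: service 39 + fixed 20 = 59
(All 15 nonempty subsets were checked; B and D is lowest.)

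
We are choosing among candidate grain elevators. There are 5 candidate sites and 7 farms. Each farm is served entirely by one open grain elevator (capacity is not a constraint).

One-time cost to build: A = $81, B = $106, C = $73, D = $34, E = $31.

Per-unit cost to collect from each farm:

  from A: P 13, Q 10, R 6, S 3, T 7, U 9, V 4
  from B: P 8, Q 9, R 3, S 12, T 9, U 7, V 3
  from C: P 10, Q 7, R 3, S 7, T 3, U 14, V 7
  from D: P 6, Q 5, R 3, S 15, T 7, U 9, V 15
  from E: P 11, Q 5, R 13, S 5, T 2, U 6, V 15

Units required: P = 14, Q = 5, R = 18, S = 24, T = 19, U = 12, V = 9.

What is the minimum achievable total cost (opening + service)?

Minimum total cost: 527

For any fixed open set, each farm goes to its cheapest open site; total = fixed + service.
{A, D, E}: P→D 6·14=84, Q→D 5·5=25, R→D 3·18=54, S→A 3·24=72, T→E 2·19=38, U→E 6·12=72, V→A 4·9=36. Service 381; fixed 146; total 527.
{B, E}: service 448 + fixed 137 = 585
{B, D, E}: service 420 + fixed 171 = 591
{A, B, C, D, E}: service 372 + fixed 325 = 697
No other subset beats 527.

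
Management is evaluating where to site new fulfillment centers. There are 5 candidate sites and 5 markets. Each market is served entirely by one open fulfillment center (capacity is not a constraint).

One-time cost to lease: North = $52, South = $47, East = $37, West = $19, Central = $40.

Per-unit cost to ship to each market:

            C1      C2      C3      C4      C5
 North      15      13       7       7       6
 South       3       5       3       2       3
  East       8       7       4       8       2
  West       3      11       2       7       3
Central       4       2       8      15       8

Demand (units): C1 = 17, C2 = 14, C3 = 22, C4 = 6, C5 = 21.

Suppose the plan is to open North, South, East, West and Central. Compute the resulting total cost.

Each market is assigned to its cheapest site among the open ones.
{North, South, East, West, Central}: C1→South 3·17=51, C2→Central 2·14=28, C3→West 2·22=44, C4→South 2·6=12, C5→East 2·21=42. Service 177; fixed 195; total 372.

Total cost: 372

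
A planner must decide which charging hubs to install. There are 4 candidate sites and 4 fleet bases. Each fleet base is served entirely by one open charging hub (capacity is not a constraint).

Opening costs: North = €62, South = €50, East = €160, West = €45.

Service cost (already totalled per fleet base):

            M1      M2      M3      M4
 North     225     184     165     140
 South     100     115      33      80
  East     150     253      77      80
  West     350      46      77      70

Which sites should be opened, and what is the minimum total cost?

For any fixed open set, each fleet base goes to its cheapest open site; total = fixed + service.
{South, West}: M1→South 100, M2→West 46, M3→South 33, M4→West 70. Service 249; fixed 95; total 344.
{South}: M1→South 100, M2→South 115, M3→South 33, M4→South 80. Service 328; fixed 50; total 378.
{North, South, West}: service 249 + fixed 157 = 406
{North, South, East, West}: service 249 + fixed 317 = 566
No other subset beats 344.

Open South and West; minimum total cost 344.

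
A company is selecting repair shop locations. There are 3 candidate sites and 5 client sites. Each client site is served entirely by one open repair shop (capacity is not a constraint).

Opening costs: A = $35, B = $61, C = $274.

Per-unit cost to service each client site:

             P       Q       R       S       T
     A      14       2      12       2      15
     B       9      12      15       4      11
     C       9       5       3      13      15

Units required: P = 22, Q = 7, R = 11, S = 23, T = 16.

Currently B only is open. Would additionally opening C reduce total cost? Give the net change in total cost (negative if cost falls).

Current service cost with {B}: 715.
Adding C: each client site re-picks its cheapest; new service cost 534, saving 181.
Extra fixed cost: 274. Net change = 274 − 181 = 93.
(Totals: 776 → 869.)

No — net change +93 (cost rises by 93).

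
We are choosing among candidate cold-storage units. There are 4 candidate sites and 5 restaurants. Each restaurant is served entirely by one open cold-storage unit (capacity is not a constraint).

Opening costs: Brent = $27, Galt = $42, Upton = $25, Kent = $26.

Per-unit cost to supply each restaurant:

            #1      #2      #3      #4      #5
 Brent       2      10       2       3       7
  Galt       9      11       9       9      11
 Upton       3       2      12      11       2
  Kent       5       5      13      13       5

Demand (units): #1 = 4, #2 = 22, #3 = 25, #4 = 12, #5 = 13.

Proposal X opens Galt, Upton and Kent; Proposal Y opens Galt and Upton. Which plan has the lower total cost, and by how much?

Proposal X: {Galt, Upton, Kent}: #1→Upton 3·4=12, #2→Upton 2·22=44, #3→Galt 9·25=225, #4→Galt 9·12=108, #5→Upton 2·13=26. Service 415; fixed 93; total 508.
Proposal Y: {Galt, Upton}: #1→Upton 3·4=12, #2→Upton 2·22=44, #3→Galt 9·25=225, #4→Galt 9·12=108, #5→Upton 2·13=26. Service 415; fixed 67; total 482.
Difference: |508 − 482| = 26.

Proposal Y is cheaper by 26.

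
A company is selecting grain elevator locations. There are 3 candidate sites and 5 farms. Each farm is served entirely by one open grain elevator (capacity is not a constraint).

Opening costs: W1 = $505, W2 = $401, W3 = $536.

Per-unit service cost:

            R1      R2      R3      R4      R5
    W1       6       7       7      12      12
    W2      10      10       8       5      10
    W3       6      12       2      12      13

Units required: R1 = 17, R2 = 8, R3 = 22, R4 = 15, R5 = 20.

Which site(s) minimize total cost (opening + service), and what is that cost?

For any fixed open set, each farm goes to its cheapest open site; total = fixed + service.
{W2}: R1→W2 10·17=170, R2→W2 10·8=80, R3→W2 8·22=176, R4→W2 5·15=75, R5→W2 10·20=200. Service 701; fixed 401; total 1102.
{W3}: R1→W3 6·17=102, R2→W3 12·8=96, R3→W3 2·22=44, R4→W3 12·15=180, R5→W3 13·20=260. Service 682; fixed 536; total 1218.
{W1}: service 732 + fixed 505 = 1237
{W1, W2, W3}: R1→W1 6·17=102, R2→W1 7·8=56, R3→W3 2·22=44, R4→W2 5·15=75, R5→W2 10·20=200. Service 477; fixed 1442; total 1919.
No other subset beats 1102.

Open W2 only; minimum total cost 1102.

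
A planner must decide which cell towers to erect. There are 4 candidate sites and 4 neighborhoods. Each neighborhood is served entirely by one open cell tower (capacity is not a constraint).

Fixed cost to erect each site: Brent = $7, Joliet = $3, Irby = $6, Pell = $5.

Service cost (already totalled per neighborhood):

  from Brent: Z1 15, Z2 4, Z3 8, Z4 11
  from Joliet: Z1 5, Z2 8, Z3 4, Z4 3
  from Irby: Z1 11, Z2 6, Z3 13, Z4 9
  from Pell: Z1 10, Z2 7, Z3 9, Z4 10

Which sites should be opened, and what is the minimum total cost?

For any fixed open set, each neighborhood goes to its cheapest open site; total = fixed + service.
{Joliet}: Z1→Joliet 5, Z2→Joliet 8, Z3→Joliet 4, Z4→Joliet 3. Service 20; fixed 3; total 23.
{Brent, Joliet}: service 16 + fixed 10 = 26
{Joliet, Irby}: Z1→Joliet 5, Z2→Irby 6, Z3→Joliet 4, Z4→Joliet 3. Service 18; fixed 9; total 27.
{Brent, Joliet, Irby, Pell}: Z1→Joliet 5, Z2→Brent 4, Z3→Joliet 4, Z4→Joliet 3. Service 16; fixed 21; total 37.
No other subset beats 23.

Open Joliet only; minimum total cost 23.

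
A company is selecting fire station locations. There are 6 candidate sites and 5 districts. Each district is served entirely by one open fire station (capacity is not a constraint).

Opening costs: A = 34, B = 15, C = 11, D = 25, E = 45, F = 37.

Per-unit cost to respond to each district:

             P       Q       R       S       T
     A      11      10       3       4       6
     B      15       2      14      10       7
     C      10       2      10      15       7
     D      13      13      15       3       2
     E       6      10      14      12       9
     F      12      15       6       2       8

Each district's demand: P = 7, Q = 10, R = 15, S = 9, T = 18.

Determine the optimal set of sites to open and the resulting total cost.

Open A, C and D; minimum total cost 268.

For any fixed open set, each district goes to its cheapest open site; total = fixed + service.
{A, C, D}: P→C 10·7=70, Q→C 2·10=20, R→A 3·15=45, S→D 3·9=27, T→D 2·18=36. Service 198; fixed 70; total 268.
{A, B, D}: P→A 11·7=77, Q→B 2·10=20, R→A 3·15=45, S→D 3·9=27, T→D 2·18=36. Service 205; fixed 74; total 279.
{A, B, C, D}: service 198 + fixed 85 = 283
{A, B, C, D, E, F}: service 161 + fixed 167 = 328
No other subset beats 268.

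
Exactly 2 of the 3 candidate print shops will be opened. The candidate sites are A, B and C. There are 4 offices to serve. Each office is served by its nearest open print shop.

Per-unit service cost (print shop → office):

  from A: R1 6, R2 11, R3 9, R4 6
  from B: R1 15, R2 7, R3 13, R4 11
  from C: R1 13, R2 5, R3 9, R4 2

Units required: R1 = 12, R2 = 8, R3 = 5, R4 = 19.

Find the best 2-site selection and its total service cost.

Choose A and C; total service cost 195.

With exactly 2 open, each office uses its cheapest among the chosen.
{A, C}: R1→A 6·12=72, R2→C 5·8=40, R3→A 9·5=45, R4→C 2·19=38. Service cost 195.
{B, C}: service cost 279
{A, B}: service cost 287
Among all 3 size-2 choices, {A, C} is lowest.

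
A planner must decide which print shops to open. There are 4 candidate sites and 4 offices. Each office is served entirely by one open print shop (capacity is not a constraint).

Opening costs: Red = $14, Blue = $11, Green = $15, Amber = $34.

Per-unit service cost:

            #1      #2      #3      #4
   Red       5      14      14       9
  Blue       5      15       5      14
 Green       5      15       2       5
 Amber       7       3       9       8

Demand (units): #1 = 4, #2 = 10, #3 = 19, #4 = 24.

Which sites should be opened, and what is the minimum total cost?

Open Green and Amber; minimum total cost 257.

For any fixed open set, each office goes to its cheapest open site; total = fixed + service.
{Green, Amber}: #1→Green 5·4=20, #2→Amber 3·10=30, #3→Green 2·19=38, #4→Green 5·24=120. Service 208; fixed 49; total 257.
{Blue, Green, Amber}: service 208 + fixed 60 = 268
{Red, Green, Amber}: service 208 + fixed 63 = 271
{Red, Blue, Green, Amber}: #1→Red 5·4=20, #2→Amber 3·10=30, #3→Green 2·19=38, #4→Green 5·24=120. Service 208; fixed 74; total 282.
No other subset beats 257.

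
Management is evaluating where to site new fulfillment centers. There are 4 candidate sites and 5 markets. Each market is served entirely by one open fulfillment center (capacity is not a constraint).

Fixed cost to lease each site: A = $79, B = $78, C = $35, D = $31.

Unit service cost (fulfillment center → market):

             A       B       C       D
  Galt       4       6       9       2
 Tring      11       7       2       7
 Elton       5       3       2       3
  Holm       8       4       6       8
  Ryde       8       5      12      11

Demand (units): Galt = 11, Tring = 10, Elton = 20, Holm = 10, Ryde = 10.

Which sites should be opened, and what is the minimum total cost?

Open B, C and D; minimum total cost 316.

For any fixed open set, each market goes to its cheapest open site; total = fixed + service.
{B, C, D}: Galt→D 2·11=22, Tring→C 2·10=20, Elton→C 2·20=40, Holm→B 4·10=40, Ryde→B 5·10=50. Service 172; fixed 144; total 316.
{C, D}: service 252 + fixed 66 = 318
{B, C}: service 216 + fixed 113 = 329
{A, B, C, D}: Galt→D 2·11=22, Tring→C 2·10=20, Elton→C 2·20=40, Holm→B 4·10=40, Ryde→B 5·10=50. Service 172; fixed 223; total 395.
No other subset beats 316.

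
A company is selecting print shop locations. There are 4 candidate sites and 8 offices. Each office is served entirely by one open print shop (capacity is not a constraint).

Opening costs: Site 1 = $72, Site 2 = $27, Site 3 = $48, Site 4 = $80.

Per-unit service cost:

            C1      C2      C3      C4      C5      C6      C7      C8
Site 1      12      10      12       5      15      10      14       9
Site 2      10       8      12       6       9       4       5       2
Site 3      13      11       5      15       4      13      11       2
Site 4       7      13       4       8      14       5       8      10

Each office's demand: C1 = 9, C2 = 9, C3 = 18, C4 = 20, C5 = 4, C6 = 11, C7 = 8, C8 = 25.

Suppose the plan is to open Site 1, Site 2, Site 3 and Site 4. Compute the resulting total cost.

Total cost: 684

Each office is assigned to its cheapest site among the open ones.
{Site 1, Site 2, Site 3, Site 4}: C1→Site 4 7·9=63, C2→Site 2 8·9=72, C3→Site 4 4·18=72, C4→Site 1 5·20=100, C5→Site 3 4·4=16, C6→Site 2 4·11=44, C7→Site 2 5·8=40, C8→Site 2 2·25=50. Service 457; fixed 227; total 684.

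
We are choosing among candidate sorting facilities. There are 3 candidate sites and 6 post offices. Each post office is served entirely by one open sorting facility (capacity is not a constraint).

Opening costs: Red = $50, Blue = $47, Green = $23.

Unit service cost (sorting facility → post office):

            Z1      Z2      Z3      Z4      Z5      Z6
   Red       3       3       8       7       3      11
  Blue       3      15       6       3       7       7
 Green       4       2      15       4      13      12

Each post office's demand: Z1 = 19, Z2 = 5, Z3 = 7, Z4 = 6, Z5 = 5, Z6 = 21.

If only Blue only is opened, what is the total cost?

Total cost: 421

Each post office is assigned to its cheapest site among the open ones.
{Blue}: Z1→Blue 3·19=57, Z2→Blue 15·5=75, Z3→Blue 6·7=42, Z4→Blue 3·6=18, Z5→Blue 7·5=35, Z6→Blue 7·21=147. Service 374; fixed 47; total 421.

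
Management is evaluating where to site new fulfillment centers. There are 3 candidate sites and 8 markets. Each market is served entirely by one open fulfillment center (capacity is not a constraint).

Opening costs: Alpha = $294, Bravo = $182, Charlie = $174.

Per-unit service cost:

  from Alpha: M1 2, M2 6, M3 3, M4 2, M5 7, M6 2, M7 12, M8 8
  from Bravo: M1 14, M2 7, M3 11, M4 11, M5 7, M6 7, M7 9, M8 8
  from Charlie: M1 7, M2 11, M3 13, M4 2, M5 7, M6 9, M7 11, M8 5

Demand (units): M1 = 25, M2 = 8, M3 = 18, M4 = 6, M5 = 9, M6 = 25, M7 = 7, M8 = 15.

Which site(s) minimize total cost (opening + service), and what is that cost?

For any fixed open set, each market goes to its cheapest open site; total = fixed + service.
{Alpha}: M1→Alpha 2·25=50, M2→Alpha 6·8=48, M3→Alpha 3·18=54, M4→Alpha 2·6=12, M5→Alpha 7·9=63, M6→Alpha 2·25=50, M7→Alpha 12·7=84, M8→Alpha 8·15=120. Service 481; fixed 294; total 775.
{Alpha, Charlie}: service 429 + fixed 468 = 897
{Alpha, Bravo}: service 460 + fixed 476 = 936
{Alpha, Bravo, Charlie}: service 415 + fixed 650 = 1065
No other subset beats 775.

Open Alpha only; minimum total cost 775.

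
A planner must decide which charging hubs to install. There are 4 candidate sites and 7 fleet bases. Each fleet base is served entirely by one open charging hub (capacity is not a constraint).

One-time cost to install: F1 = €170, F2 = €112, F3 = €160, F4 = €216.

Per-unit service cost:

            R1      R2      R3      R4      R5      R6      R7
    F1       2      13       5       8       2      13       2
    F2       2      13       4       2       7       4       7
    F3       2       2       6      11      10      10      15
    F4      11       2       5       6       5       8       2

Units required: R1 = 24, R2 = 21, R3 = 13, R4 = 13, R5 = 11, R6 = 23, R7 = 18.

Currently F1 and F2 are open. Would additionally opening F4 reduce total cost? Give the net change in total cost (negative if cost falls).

Current service cost with {F1, F2}: 549.
Adding F4: each fleet base re-picks its cheapest; new service cost 318, saving 231.
Extra fixed cost: 216. Net change = 216 − 231 = -15.
(Totals: 831 → 816.)

Yes — net change −15 (cost falls by 15).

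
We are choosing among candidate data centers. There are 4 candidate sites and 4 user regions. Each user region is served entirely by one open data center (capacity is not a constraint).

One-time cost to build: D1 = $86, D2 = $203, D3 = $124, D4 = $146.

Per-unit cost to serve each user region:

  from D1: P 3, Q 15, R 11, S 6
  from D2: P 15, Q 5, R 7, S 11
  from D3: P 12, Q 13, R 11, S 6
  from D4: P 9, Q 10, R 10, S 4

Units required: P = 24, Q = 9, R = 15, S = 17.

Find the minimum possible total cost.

For any fixed open set, each user region goes to its cheapest open site; total = fixed + service.
{D1}: P→D1 3·24=72, Q→D1 15·9=135, R→D1 11·15=165, S→D1 6·17=102. Service 474; fixed 86; total 560.
{D1, D4}: service 380 + fixed 232 = 612
{D1, D2}: service 324 + fixed 289 = 613
{D1, D2, D3, D4}: P→D1 3·24=72, Q→D2 5·9=45, R→D2 7·15=105, S→D4 4·17=68. Service 290; fixed 559; total 849.
No other subset beats 560.

Minimum total cost: 560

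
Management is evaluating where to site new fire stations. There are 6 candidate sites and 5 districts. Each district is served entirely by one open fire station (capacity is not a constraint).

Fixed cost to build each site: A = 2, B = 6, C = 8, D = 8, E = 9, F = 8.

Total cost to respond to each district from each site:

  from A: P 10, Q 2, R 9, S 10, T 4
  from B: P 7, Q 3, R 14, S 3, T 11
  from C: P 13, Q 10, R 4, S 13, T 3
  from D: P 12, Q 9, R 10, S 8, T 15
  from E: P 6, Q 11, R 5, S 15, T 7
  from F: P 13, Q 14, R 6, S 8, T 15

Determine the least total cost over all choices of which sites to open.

For any fixed open set, each district goes to its cheapest open site; total = fixed + service.
{A, B}: P→B 7, Q→A 2, R→A 9, S→B 3, T→A 4. Service 25; fixed 8; total 33.
{B, C}: service 20 + fixed 14 = 34
{A, B, C}: service 19 + fixed 16 = 35
{A, B, C, D, E, F}: service 18 + fixed 41 = 59
No other subset beats 33.

Minimum total cost: 33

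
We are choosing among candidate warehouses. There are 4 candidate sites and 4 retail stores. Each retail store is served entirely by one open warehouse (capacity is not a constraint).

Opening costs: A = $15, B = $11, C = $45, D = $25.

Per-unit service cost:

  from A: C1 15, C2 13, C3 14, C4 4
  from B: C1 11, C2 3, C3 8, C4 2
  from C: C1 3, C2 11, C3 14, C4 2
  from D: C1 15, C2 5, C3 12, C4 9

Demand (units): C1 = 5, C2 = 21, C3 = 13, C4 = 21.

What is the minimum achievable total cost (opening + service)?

For any fixed open set, each retail store goes to its cheapest open site; total = fixed + service.
{B}: C1→B 11·5=55, C2→B 3·21=63, C3→B 8·13=104, C4→B 2·21=42. Service 264; fixed 11; total 275.
{B, C}: service 224 + fixed 56 = 280
{A, B}: C1→B 11·5=55, C2→B 3·21=63, C3→B 8·13=104, C4→B 2·21=42. Service 264; fixed 26; total 290.
{A, B, C, D}: service 224 + fixed 96 = 320
No other subset beats 275.

Minimum total cost: 275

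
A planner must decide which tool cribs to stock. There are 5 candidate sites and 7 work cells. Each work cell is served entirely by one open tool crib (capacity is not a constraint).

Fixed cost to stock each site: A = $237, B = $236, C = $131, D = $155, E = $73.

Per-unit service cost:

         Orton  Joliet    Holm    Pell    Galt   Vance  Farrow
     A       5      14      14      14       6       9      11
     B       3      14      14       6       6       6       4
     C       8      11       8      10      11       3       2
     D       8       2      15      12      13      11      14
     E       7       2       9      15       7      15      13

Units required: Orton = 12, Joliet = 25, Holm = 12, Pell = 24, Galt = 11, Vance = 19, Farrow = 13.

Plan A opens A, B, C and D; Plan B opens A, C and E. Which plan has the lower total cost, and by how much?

Plan A: {A, B, C, D}: Orton→B 3·12=36, Joliet→D 2·25=50, Holm→C 8·12=96, Pell→B 6·24=144, Galt→A 6·11=66, Vance→C 3·19=57, Farrow→C 2·13=26. Service 475; fixed 759; total 1234.
Plan B: {A, C, E}: Orton→A 5·12=60, Joliet→E 2·25=50, Holm→C 8·12=96, Pell→C 10·24=240, Galt→A 6·11=66, Vance→C 3·19=57, Farrow→C 2·13=26. Service 595; fixed 441; total 1036.
Difference: |1234 − 1036| = 198.

Plan B is cheaper by 198.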